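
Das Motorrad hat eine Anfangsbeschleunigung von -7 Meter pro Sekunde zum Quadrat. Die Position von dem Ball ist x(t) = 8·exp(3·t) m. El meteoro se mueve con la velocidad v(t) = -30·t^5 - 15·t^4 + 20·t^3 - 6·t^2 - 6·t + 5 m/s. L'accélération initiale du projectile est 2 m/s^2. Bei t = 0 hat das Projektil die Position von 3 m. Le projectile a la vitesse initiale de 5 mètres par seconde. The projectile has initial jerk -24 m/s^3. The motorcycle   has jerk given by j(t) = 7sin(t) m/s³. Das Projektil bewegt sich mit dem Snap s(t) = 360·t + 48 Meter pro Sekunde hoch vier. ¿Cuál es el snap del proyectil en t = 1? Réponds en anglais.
Using s(t) = 360·t + 48 and substituting t = 1, we find s = 408.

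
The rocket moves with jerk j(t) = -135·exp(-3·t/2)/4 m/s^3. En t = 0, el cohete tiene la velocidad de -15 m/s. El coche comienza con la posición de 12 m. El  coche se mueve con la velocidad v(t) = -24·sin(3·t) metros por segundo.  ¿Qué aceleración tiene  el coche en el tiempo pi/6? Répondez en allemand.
Wir müssen unsere Gleichung für die Geschwindigkeit v(t) = -24·sin(3·t) 1-mal ableiten. Durch Ableiten von der Geschwindigkeit erhalten wir die Beschleunigung: a(t) = -72·cos(3·t). Mit a(t) = -72·cos(3·t) und Einsetzen von t = pi/6, finden wir a = 0.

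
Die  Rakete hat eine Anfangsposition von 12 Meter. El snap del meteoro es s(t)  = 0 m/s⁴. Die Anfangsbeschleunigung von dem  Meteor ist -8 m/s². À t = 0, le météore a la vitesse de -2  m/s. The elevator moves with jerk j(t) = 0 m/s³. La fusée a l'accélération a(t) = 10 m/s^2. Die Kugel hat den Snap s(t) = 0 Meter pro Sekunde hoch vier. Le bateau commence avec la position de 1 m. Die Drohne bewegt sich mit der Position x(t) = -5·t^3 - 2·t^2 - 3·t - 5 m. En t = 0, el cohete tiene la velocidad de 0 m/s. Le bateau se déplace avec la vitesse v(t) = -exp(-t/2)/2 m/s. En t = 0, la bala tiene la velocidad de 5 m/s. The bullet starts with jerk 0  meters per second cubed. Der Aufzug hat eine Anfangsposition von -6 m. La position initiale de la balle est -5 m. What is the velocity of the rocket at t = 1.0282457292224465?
Starting from acceleration a(t) = 10, we take 1 antiderivative. Finding the integral of a(t) and using v(0) = 0: v(t) = 10·t. From the given velocity equation v(t) = 10·t, we substitute t = 1.0282457292224465 to get v = 10.2824572922245.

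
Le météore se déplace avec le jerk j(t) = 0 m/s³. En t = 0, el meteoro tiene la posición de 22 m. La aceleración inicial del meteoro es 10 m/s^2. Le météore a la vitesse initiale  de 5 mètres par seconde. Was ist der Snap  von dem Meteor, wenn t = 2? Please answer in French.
En partant du jerk j(t) = 0, nous prenons 1 dérivée. En prenant d/dt de j(t), nous trouvons s(t) = 0. Nous avons le snap s(t) = 0. En substituant t = 2: s(2) = 0.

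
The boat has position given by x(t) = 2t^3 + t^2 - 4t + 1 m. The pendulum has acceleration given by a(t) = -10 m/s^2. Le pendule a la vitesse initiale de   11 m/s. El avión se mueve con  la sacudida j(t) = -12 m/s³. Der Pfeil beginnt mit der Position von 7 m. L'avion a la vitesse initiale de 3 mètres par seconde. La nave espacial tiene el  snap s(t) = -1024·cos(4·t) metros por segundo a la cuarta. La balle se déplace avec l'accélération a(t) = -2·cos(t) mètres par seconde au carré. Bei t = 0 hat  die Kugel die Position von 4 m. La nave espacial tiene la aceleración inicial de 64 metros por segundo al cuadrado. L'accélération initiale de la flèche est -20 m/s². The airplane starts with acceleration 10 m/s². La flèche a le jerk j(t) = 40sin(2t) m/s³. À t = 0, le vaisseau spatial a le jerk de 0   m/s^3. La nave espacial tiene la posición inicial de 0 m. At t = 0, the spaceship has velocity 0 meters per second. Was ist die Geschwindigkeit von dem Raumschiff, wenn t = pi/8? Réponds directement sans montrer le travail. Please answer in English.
The velocity at t = pi/8 is v = 16.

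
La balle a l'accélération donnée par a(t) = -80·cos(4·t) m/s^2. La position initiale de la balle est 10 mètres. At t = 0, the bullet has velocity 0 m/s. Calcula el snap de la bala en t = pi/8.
Partiendo de la aceleración a(t) = -80·cos(4·t), tomamos 2 derivadas. Tomando d/dt de a(t), encontramos j(t) = 320·sin(4·t). Derivando la sacudida, obtenemos el snap: s(t) = 1280·cos(4·t). Usando s(t) = 1280·cos(4·t) y sustituyendo t = pi/8, encontramos s = 0.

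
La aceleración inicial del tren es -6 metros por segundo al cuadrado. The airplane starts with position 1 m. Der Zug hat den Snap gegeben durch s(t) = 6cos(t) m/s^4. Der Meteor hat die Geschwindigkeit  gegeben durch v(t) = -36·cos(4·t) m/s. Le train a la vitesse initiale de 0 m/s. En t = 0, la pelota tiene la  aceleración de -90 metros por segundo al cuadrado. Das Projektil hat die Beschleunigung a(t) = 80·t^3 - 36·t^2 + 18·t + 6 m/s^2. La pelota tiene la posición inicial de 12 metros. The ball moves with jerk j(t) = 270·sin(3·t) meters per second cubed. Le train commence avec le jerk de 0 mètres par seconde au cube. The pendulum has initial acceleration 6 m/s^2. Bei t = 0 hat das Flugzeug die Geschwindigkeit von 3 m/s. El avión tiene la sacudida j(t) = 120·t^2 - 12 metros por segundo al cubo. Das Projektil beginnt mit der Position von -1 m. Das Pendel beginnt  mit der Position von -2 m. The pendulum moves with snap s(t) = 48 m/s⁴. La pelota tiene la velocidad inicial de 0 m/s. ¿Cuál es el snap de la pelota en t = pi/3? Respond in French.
Nous devons dériver notre équation du jerk j(t) = 270·sin(3·t) 1 fois. En dérivant le jerk, nous obtenons le snap: s(t) = 810·cos(3·t). Nous avons le snap s(t) = 810·cos(3·t). En substituant t = pi/3: s(pi/3) = -810.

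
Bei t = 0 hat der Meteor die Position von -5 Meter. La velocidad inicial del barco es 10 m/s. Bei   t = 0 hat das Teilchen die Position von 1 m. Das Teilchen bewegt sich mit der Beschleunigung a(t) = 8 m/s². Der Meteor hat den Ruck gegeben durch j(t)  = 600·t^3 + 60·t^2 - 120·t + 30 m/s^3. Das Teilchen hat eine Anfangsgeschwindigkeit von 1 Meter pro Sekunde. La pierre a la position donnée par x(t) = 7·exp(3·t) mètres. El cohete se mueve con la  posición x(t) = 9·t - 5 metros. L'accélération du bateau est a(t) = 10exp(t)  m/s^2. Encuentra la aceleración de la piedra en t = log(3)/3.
Debemos derivar nuestra ecuación de la posición x(t) = 7·exp(3·t) 2 veces. Derivando la posición, obtenemos la velocidad: v(t) = 21·exp(3·t). Tomando d/dt de v(t), encontramos a(t) = 63·exp(3·t). Usando a(t) = 63·exp(3·t) y sustituyendo t = log(3)/3, encontramos a = 189.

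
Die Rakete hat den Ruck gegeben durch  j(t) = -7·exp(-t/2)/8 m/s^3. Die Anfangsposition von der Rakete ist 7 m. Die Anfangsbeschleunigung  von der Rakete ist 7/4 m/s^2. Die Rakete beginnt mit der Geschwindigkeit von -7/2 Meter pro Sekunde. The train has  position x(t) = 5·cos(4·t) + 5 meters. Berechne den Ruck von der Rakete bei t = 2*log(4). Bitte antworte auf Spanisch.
Usando j(t) = -7·exp(-t/2)/8 y sustituyendo t = 2*log(4), encontramos j = -7/32.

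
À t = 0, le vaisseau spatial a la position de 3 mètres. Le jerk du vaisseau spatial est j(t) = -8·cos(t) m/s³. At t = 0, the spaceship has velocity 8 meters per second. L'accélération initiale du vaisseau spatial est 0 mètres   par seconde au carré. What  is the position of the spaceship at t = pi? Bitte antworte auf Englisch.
We must find the antiderivative of our jerk equation j(t) = -8·cos(t) 3 times. Finding the antiderivative of j(t) and using a(0) = 0: a(t) = -8·sin(t). Finding the antiderivative of a(t) and using v(0) = 8: v(t) = 8·cos(t). Finding the integral of v(t) and using x(0) = 3: x(t) = 8·sin(t) + 3. Using x(t) = 8·sin(t) + 3 and substituting t = pi, we find x = 3.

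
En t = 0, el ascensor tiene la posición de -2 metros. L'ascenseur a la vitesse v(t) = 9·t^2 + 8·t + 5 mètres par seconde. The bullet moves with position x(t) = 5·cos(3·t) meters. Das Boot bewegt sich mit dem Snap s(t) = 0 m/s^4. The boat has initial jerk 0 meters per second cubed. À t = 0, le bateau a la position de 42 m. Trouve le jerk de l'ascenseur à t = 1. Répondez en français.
Pour résoudre ceci, nous devons prendre 2 dérivées de notre équation de la vitesse v(t) = 9·t^2 + 8·t + 5. En dérivant la vitesse, nous obtenons l'accélération: a(t) = 18·t + 8. En dérivant l'accélération, nous obtenons le jerk: j(t) = 18. Nous avons le jerk j(t) = 18. En substituant t = 1: j(1) = 18.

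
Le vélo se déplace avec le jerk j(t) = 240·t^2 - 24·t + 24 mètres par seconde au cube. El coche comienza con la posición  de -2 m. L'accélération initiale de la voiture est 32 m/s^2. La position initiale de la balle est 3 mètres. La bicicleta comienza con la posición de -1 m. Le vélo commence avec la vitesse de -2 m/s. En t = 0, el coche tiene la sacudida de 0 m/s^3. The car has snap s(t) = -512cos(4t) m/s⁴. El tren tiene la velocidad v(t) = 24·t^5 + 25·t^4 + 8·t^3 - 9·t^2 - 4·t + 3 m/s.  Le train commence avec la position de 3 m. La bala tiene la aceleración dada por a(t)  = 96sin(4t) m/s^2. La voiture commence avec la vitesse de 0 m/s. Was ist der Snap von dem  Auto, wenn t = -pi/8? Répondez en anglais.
From the given snap equation s(t) = -512·cos(4·t), we substitute t = -pi/8 to get s = 0.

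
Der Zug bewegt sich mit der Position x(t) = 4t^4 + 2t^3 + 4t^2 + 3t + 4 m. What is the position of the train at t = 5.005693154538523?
From the given position equation x(t) = 4·t^4 + 2·t^3 + 4·t^2 + 3·t + 4, we substitute t = 5.005693154538523 to get x = 2881.50565225181.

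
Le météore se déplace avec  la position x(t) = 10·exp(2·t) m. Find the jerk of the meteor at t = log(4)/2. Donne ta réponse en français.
En partant de la position x(t) = 10·exp(2·t), nous prenons 3 dérivées. En dérivant la position, nous obtenons la vitesse: v(t) = 20·exp(2·t). En dérivant la vitesse, nous obtenons l'accélération: a(t) = 40·exp(2·t). La dérivée de l'accélération donne le jerk: j(t) = 80·exp(2·t). Nous avons le jerk j(t) = 80·exp(2·t). En substituant t = log(4)/2: j(log(4)/2) = 320.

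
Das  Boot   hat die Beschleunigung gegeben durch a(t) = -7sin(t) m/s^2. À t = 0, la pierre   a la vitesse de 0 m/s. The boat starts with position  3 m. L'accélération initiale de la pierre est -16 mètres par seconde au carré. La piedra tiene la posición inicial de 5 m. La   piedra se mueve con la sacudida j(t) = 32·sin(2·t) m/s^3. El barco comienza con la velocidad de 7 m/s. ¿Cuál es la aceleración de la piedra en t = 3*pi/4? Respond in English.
To solve this, we need to take 1 integral of our jerk equation j(t) = 32·sin(2·t). Finding the antiderivative of j(t) and using a(0) = -16: a(t) = -16·cos(2·t). From the given acceleration equation a(t) = -16·cos(2·t), we substitute t = 3*pi/4 to get a = 0.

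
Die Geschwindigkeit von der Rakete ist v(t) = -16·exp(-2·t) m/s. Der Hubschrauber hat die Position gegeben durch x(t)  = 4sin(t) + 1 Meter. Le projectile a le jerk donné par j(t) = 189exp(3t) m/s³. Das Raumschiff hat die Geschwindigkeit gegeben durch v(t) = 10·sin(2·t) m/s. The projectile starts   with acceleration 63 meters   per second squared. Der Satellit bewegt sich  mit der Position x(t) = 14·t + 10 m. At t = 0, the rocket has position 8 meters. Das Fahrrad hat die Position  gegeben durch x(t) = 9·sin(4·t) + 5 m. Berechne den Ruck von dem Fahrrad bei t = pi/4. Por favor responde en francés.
Nous devons dériver notre équation de la position x(t) = 9·sin(4·t) + 5 3 fois. En prenant d/dt de x(t), nous trouvons v(t) = 36·cos(4·t). La dérivée de la vitesse donne l'accélération: a(t) = -144·sin(4·t). En prenant d/dt de a(t), nous trouvons j(t) = -576·cos(4·t). Nous avons le jerk j(t) = -576·cos(4·t). En substituant t = pi/4: j(pi/4) = 576.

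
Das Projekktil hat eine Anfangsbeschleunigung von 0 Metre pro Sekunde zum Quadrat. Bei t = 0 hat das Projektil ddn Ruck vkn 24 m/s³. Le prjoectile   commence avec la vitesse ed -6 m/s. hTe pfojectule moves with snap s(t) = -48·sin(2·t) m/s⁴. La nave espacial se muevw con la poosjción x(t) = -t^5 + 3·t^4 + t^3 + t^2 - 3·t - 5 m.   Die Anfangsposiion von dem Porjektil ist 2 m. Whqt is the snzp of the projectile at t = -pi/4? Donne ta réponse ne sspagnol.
Usando s(t) = -48·sin(2·t) y sustituyendo t = -pi/4, encontramos s = 48.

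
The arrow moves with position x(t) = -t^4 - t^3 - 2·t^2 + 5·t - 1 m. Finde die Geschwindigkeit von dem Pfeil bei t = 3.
Wir müssen unsere Gleichung für die Position x(t) = -t^4 - t^3 - 2·t^2 + 5·t - 1 1-mal ableiten. Durch Ableiten von der Position erhalten wir die Geschwindigkeit: v(t) = -4·t^3 - 3·t^2 - 4·t + 5. Wir haben die Geschwindigkeit v(t) = -4·t^3 - 3·t^2 - 4·t + 5. Durch Einsetzen von t = 3: v(3) = -142.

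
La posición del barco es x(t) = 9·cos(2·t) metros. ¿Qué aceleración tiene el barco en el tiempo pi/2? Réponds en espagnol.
Partiendo de la posición x(t) = 9·cos(2·t), tomamos 2 derivadas. Derivando la posición, obtenemos la velocidad: v(t) = -18·sin(2·t). Tomando d/dt de v(t), encontramos a(t) = -36·cos(2·t). Usando a(t) = -36·cos(2·t) y sustituyendo t = pi/2, encontramos a = 36.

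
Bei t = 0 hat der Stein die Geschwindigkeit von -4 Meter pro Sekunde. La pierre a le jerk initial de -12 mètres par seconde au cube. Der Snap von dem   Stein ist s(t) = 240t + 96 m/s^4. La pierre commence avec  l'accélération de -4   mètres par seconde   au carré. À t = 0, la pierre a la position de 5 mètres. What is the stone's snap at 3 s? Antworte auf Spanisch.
De la ecuación del snap s(t) = 240·t + 96, sustituimos t = 3 para obtener s = 816.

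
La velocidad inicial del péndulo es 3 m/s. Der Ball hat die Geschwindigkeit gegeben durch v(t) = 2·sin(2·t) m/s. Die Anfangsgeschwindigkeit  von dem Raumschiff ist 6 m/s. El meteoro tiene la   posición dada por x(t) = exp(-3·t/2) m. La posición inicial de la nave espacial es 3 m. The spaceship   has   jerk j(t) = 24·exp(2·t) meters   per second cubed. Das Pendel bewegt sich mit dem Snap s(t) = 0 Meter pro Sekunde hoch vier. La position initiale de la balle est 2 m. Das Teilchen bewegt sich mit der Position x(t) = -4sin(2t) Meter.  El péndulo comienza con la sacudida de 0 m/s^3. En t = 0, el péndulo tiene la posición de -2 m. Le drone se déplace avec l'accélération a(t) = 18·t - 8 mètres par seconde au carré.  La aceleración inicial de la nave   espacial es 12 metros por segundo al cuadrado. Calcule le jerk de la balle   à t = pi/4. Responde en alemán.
Um dies zu lösen, müssen wir 2 Ableitungen unserer Gleichung für die Geschwindigkeit v(t) = 2·sin(2·t) nehmen. Durch Ableiten von der Geschwindigkeit erhalten wir die Beschleunigung: a(t) = 4·cos(2·t). Die Ableitung von der Beschleunigung ergibt den Ruck: j(t) = -8·sin(2·t). Wir haben den Ruck j(t) = -8·sin(2·t). Durch Einsetzen von t = pi/4: j(pi/4) = -8.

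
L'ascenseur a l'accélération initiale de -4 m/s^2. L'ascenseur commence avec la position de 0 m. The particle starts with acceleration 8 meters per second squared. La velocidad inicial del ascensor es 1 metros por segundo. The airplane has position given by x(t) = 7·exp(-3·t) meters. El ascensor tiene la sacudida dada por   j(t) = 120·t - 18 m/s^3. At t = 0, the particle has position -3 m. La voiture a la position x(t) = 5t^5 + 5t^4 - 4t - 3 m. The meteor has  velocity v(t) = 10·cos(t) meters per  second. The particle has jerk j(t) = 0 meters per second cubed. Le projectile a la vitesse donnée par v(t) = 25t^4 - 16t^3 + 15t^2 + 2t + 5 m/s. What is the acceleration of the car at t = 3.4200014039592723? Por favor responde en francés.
Pour résoudre ceci, nous devons prendre 2 dérivées de notre équation de la position x(t) = 5·t^5 + 5·t^4 - 4·t - 3. En dérivant la position, nous obtenons la vitesse: v(t) = 25·t^4 + 20·t^3 - 4. En dérivant la vitesse, nous obtenons l'accélération: a(t) = 100·t^3 + 60·t^2. De l'équation de l'accélération a(t) = 100·t^3 + 60·t^2, nous substituons t = 3.4200014039592723 pour obtenir a = 4701.95830256780.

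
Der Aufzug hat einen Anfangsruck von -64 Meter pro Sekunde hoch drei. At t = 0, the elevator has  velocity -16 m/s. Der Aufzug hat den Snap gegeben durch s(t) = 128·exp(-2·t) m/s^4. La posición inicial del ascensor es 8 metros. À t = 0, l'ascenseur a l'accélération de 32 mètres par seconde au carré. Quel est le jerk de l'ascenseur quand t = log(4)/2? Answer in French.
En partant du snap s(t) = 128·exp(-2·t), nous prenons 1 intégrale. La primitive du snap est le jerk. En utilisant j(0) = -64, nous obtenons j(t) = -64·exp(-2·t). En utilisant j(t) = -64·exp(-2·t) et en substituant t = log(4)/2, nous trouvons j = -16.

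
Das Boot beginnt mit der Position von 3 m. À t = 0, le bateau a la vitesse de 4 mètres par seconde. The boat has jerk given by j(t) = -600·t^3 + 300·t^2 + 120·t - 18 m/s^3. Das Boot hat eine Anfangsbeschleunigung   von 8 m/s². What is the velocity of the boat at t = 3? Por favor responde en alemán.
Wir müssen unsere Gleichung für den Ruck j(t) = -600·t^3 + 300·t^2 + 120·t - 18 2-mal integrieren. Durch Integration von dem Ruck und Verwendung der Anfangsbedingung a(0) = 8, erhalten wir a(t) = -150·t^4 + 100·t^3 + 60·t^2 - 18·t + 8. Mit ∫a(t)dt und Anwendung von v(0) = 4, finden wir v(t) = -30·t^5 + 25·t^4 + 20·t^3 - 9·t^2 + 8·t + 4. Wir haben die Geschwindigkeit v(t) = -30·t^5 + 25·t^4 + 20·t^3 - 9·t^2 + 8·t + 4. Durch Einsetzen von t = 3: v(3) = -4778.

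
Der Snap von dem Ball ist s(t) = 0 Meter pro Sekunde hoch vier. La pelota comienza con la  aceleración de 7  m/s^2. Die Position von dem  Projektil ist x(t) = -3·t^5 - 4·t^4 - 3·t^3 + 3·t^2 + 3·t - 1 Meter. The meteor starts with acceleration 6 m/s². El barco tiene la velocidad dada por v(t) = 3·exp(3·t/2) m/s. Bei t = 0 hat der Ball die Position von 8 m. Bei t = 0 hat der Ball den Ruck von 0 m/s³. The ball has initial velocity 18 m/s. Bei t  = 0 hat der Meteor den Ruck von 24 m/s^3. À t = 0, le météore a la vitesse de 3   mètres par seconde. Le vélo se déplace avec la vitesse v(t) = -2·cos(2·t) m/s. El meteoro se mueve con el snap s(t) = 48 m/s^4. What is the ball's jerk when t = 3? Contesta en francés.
Nous devons trouver l'intégrale de notre équation du snap s(t) = 0 1 fois. En prenant ∫s(t)dt et en appliquant j(0) = 0, nous trouvons j(t) = 0. De l'équation du jerk j(t) = 0, nous substituons t = 3 pour obtenir j = 0.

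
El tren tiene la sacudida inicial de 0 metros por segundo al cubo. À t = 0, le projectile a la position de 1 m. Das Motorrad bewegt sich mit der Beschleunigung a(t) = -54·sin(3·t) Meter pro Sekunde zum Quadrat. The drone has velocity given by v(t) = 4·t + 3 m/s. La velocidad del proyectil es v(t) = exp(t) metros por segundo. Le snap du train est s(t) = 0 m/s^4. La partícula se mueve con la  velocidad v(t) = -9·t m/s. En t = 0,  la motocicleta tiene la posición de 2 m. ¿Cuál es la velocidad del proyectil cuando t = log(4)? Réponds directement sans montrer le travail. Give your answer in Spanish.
En t = log(4), v = 4.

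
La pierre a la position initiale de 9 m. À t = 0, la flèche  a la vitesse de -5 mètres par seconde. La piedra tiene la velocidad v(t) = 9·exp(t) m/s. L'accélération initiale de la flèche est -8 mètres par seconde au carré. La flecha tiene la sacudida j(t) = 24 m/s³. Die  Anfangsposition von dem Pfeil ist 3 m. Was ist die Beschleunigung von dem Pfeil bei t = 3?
Ausgehend von dem Ruck j(t) = 24, nehmen wir 1 Integral. Die Stammfunktion von dem Ruck ist die Beschleunigung. Mit a(0) = -8 erhalten wir a(t) = 24·t - 8. Aus der Gleichung für die Beschleunigung a(t) = 24·t - 8, setzen wir t = 3 ein und erhalten a = 64.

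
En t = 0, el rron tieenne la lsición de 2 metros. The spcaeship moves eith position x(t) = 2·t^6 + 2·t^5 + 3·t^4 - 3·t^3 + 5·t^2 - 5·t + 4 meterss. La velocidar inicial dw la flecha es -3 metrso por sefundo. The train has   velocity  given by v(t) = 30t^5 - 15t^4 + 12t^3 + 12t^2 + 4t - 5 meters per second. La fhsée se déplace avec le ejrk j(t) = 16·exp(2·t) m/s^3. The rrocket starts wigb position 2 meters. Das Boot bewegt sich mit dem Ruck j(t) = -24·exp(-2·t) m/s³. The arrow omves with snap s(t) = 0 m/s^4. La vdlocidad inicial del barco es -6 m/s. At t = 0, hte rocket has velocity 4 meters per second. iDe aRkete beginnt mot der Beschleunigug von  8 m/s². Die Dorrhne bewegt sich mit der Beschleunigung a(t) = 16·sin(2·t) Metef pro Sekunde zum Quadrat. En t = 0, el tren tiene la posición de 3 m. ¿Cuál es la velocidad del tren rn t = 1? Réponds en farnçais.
De l'équation de la vitesse v(t) = 30·t^5 - 15·t^4 + 12·t^3 + 12·t^2 + 4·t - 5, nous substituons t = 1 pour obtenir v = 38.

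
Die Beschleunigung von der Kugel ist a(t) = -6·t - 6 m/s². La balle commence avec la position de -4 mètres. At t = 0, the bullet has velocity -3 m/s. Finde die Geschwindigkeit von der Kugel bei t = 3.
Um dies zu lösen, müssen wir 1 Stammfunktion unserer Gleichung für die Beschleunigung a(t) = -6·t - 6 finden. Die Stammfunktion von der Beschleunigung, mit v(0) = -3, ergibt die Geschwindigkeit: v(t) = -3·t^2 - 6·t - 3. Wir haben die Geschwindigkeit v(t) = -3·t^2 - 6·t - 3. Durch Einsetzen von t = 3: v(3) = -48.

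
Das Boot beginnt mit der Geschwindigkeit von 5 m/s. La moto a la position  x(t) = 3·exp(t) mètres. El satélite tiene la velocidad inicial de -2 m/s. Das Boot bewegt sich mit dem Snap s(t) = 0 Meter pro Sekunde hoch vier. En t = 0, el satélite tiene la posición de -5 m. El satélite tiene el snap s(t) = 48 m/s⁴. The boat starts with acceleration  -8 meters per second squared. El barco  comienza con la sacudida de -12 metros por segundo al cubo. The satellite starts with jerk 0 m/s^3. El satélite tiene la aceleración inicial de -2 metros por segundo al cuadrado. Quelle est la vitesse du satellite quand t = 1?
Pour résoudre ceci, nous devons prendre 3 intégrales de notre équation du snap s(t) = 48. En intégrant le snap et en utilisant la condition initiale j(0) = 0, nous obtenons j(t) = 48·t. En intégrant le jerk et en utilisant la condition initiale a(0) = -2, nous obtenons a(t) = 24·t^2 - 2. L'intégrale de l'accélération est la vitesse. En utilisant v(0) = -2, nous obtenons v(t) = 8·t^3 - 2·t - 2. Nous avons la vitesse v(t) = 8·t^3 - 2·t - 2. En substituant t = 1: v(1) = 4.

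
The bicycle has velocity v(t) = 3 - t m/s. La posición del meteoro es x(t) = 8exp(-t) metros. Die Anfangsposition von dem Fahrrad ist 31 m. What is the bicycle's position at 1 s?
To solve this, we need to take 1 integral of our velocity equation v(t) = 3 - t. Integrating velocity and using the initial condition x(0) = 31, we get x(t) = -t^2/2 + 3·t + 31. Using x(t) = -t^2/2 + 3·t + 31 and substituting t = 1, we find x = 67/2.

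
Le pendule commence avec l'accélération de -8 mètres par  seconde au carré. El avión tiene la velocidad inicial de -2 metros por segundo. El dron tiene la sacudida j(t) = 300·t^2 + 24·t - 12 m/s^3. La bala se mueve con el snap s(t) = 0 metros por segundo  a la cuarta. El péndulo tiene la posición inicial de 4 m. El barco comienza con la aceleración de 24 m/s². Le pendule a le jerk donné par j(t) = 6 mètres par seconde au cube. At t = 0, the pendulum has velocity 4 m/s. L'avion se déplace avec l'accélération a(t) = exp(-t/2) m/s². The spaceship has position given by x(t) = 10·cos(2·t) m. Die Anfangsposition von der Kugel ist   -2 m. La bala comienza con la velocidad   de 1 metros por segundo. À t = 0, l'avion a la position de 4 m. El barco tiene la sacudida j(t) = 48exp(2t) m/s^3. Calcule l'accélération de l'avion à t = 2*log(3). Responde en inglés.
Using a(t) = exp(-t/2) and substituting t = 2*log(3), we find a = 1/3.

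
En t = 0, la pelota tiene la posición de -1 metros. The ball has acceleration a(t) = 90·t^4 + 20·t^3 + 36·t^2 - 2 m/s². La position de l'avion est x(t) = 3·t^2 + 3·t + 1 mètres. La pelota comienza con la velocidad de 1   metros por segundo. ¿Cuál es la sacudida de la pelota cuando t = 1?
Partiendo de la aceleración a(t) = 90·t^4 + 20·t^3 + 36·t^2 - 2, tomamos 1 derivada. La derivada de la aceleración da la sacudida: j(t) = 360·t^3 + 60·t^2 + 72·t. Tenemos la sacudida j(t) = 360·t^3 + 60·t^2 + 72·t. Sustituyendo t = 1: j(1) = 492.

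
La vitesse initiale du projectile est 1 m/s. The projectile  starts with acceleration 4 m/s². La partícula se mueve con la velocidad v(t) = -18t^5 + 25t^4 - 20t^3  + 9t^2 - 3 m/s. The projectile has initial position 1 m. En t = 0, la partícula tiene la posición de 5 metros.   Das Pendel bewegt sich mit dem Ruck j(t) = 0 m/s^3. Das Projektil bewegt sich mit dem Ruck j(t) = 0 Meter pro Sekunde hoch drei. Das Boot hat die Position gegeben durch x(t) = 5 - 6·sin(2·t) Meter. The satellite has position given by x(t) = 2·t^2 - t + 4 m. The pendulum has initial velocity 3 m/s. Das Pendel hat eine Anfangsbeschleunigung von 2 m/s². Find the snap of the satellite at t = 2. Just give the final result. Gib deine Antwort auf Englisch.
At t = 2, s = 0.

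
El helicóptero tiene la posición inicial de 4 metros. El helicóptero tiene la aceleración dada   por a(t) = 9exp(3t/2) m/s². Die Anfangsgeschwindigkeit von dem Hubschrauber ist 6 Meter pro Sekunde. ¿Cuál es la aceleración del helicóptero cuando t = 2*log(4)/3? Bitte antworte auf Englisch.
From the given acceleration equation a(t) = 9·exp(3·t/2), we substitute t = 2*log(4)/3 to get a = 36.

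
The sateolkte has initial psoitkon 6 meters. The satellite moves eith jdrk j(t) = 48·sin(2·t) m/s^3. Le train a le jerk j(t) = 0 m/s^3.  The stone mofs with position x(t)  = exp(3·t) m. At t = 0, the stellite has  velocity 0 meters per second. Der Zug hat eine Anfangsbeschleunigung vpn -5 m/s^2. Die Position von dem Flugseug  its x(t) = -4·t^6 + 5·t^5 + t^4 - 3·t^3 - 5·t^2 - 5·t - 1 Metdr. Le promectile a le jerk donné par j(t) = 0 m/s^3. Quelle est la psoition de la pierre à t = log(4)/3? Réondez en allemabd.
Mit x(t) = exp(3·t) und Einsetzen von t = log(4)/3, finden wir x = 4.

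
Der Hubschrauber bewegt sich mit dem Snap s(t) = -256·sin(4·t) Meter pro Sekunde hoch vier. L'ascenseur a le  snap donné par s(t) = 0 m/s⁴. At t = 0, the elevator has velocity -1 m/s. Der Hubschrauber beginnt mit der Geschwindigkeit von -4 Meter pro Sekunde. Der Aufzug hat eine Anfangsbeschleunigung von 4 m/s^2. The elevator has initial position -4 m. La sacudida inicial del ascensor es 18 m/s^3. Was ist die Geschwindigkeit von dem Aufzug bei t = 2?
Wir müssen die Stammfunktion unserer Gleichung für den Snap s(t) = 0 3-mal finden. Durch Integration von dem Snap und Verwendung der Anfangsbedingung j(0) = 18, erhalten wir j(t) = 18. Die Stammfunktion von dem Ruck, mit a(0) = 4, ergibt die Beschleunigung: a(t) = 18·t + 4. Die Stammfunktion von der Beschleunigung ist die Geschwindigkeit. Mit v(0) = -1 erhalten wir v(t) = 9·t^2 + 4·t - 1. Aus der Gleichung für die Geschwindigkeit v(t) = 9·t^2 + 4·t - 1, setzen wir t = 2 ein und erhalten v = 43.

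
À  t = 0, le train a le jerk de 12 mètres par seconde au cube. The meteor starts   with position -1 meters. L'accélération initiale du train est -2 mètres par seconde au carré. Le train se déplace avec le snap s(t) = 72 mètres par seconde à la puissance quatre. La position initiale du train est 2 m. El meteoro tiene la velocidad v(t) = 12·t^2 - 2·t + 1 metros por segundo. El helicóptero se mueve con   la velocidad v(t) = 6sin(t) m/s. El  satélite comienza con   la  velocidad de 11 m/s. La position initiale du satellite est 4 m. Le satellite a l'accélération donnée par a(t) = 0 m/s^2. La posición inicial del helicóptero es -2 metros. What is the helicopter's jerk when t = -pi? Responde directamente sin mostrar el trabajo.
j(-pi) = 0.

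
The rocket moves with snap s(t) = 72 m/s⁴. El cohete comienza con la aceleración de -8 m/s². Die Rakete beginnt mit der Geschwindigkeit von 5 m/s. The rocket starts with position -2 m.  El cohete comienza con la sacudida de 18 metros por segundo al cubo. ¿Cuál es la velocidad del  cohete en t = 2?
Partiendo del snap s(t) = 72, tomamos 3 antiderivadas. Integrando el snap y usando la condición inicial j(0) = 18, obtenemos j(t) = 72·t + 18. La integral de la sacudida, con a(0) = -8, da la aceleración: a(t) = 36·t^2 + 18·t - 8. La integral de la aceleración es la velocidad. Usando v(0) = 5, obtenemos v(t) = 12·t^3 + 9·t^2 - 8·t + 5. Usando v(t) = 12·t^3 + 9·t^2 - 8·t + 5 y sustituyendo t = 2, encontramos v = 121.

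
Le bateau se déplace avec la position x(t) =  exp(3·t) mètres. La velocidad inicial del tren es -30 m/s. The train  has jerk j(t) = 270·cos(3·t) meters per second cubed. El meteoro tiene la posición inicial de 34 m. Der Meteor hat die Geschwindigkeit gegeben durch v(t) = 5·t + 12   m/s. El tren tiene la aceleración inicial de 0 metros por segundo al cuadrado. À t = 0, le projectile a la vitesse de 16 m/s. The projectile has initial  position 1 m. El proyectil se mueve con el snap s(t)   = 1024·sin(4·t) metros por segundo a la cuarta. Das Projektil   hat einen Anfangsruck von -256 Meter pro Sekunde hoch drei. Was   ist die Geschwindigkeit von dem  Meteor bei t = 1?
Mit v(t) = 5·t + 12 und Einsetzen von t = 1, finden wir v = 17.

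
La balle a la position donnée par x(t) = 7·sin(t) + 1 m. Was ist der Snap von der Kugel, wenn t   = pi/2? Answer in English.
Starting from position x(t) = 7·sin(t) + 1, we take 4 derivatives. The derivative of position gives velocity: v(t) = 7·cos(t). Taking d/dt of v(t), we find a(t) = -7·sin(t). Taking d/dt of a(t), we find j(t) = -7·cos(t). The derivative of jerk gives snap: s(t) = 7·sin(t). We have snap s(t) = 7·sin(t). Substituting t = pi/2: s(pi/2) = 7.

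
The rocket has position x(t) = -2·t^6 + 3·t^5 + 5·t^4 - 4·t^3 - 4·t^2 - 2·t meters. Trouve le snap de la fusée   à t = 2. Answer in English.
To solve this, we need to take 4 derivatives of our position equation x(t) = -2·t^6 + 3·t^5 + 5·t^4 - 4·t^3 - 4·t^2 - 2·t. Differentiating position, we get velocity: v(t) = -12·t^5 + 15·t^4 + 20·t^3 - 12·t^2 - 8·t - 2. Taking d/dt of v(t), we find a(t) = -60·t^4 + 60·t^3 + 60·t^2 - 24·t - 8. Taking d/dt of a(t), we find j(t) = -240·t^3 + 180·t^2 + 120·t - 24. Taking d/dt of j(t), we find s(t) = -720·t^2 + 360·t + 120. Using s(t) = -720·t^2 + 360·t + 120 and substituting t = 2, we find s = -2040.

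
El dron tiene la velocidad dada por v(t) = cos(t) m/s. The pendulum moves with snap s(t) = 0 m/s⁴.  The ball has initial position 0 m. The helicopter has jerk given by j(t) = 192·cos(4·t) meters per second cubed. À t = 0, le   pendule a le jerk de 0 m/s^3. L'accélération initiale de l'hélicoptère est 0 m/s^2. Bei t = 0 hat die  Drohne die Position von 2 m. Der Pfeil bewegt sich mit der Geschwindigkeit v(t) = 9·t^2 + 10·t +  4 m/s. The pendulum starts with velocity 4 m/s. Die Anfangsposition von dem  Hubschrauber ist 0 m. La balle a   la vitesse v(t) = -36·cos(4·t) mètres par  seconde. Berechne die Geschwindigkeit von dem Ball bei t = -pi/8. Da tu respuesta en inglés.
We have velocity v(t) = -36·cos(4·t). Substituting t = -pi/8: v(-pi/8) = 0.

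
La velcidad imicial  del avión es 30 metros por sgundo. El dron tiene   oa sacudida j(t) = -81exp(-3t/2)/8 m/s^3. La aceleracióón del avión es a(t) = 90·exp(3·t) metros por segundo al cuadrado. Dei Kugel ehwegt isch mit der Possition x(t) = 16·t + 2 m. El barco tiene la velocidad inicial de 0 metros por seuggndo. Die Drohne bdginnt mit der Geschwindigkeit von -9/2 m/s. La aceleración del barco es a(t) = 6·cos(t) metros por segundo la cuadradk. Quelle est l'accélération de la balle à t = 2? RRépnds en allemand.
Wir müssen unsere Gleichung für die Position x(t) = 16·t + 2 2-mal ableiten. Mit d/dt von x(t) finden wir v(t) = 16. Die Ableitung von der Geschwindigkeit ergibt die Beschleunigung: a(t) = 0. Mit a(t) = 0 und Einsetzen von t = 2, finden wir a = 0.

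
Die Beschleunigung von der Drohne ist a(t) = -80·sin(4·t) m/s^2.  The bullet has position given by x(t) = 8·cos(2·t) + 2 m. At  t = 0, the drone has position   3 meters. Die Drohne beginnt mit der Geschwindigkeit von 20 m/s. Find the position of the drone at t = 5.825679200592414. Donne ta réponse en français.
Nous devons trouver l'intégrale de notre équation de l'accélération a(t) = -80·sin(4·t) 2 fois. En prenant ∫a(t)dt et en appliquant v(0) = 20, nous trouvons v(t) = 20·cos(4·t). La primitive de la vitesse, avec x(0) = 3, donne la position: x(t) = 5·sin(4·t) + 3. Nous avons la position x(t) = 5·sin(4·t) + 3. En substituant t = 5.825679200592414: x(5.825679200592414) = -1.83294065402662.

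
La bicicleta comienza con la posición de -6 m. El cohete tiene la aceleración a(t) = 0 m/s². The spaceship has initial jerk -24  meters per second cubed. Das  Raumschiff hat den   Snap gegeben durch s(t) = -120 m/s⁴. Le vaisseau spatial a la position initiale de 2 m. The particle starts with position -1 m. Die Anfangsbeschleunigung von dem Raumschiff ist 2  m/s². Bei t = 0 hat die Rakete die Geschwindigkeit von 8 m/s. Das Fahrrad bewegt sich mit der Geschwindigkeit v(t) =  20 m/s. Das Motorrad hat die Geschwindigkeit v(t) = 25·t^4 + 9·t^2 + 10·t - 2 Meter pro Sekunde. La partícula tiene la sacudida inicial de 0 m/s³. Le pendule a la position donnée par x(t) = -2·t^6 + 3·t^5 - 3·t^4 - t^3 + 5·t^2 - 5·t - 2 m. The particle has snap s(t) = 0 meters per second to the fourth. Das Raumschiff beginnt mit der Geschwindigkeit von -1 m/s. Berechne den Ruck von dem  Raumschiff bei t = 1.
Wir müssen die Stammfunktion unserer Gleichung für den Snap s(t) = -120 1-mal finden. Durch Integration von dem Snap und Verwendung der Anfangsbedingung j(0) = -24, erhalten wir j(t) = -120·t - 24. Aus der Gleichung für den Ruck j(t) = -120·t - 24, setzen wir t = 1 ein und erhalten j = -144.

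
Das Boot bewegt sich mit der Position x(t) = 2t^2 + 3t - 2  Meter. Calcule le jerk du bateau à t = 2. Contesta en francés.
Pour résoudre ceci, nous devons prendre 3 dérivées de notre équation de la position x(t) = 2·t^2 + 3·t - 2. En dérivant la position, nous obtenons la vitesse: v(t) = 4·t + 3. En dérivant la vitesse, nous obtenons l'accélération: a(t) = 4. La dérivée de l'accélération donne le jerk: j(t) = 0. En utilisant j(t) = 0 et en substituant t = 2, nous trouvons j = 0.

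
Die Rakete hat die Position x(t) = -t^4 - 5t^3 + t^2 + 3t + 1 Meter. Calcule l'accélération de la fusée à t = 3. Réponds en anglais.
We must differentiate our position equation x(t) = -t^4 - 5·t^3 + t^2 + 3·t + 1 2 times. Differentiating position, we get velocity: v(t) = -4·t^3 - 15·t^2 + 2·t + 3. Differentiating velocity, we get acceleration: a(t) = -12·t^2 - 30·t + 2. From the given acceleration equation a(t) = -12·t^2 - 30·t + 2, we substitute t = 3 to get a = -196.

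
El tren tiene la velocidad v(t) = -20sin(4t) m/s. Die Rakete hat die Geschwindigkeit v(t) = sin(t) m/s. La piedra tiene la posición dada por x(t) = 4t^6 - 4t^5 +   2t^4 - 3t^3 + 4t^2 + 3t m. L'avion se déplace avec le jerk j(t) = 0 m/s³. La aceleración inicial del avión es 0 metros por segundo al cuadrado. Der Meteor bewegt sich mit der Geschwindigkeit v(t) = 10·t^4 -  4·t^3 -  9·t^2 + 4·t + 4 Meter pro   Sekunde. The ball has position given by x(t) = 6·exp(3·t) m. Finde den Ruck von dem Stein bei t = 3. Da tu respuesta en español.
Para resolver esto, necesitamos tomar 3 derivadas de nuestra ecuación de la posición x(t) = 4·t^6 - 4·t^5 + 2·t^4 - 3·t^3 + 4·t^2 + 3·t. La derivada de la posición da la velocidad: v(t) = 24·t^5 - 20·t^4 + 8·t^3 - 9·t^2 + 8·t + 3. La derivada de la velocidad da la aceleración: a(t) = 120·t^4 - 80·t^3 + 24·t^2 - 18·t + 8. Tomando d/dt de a(t), encontramos j(t) = 480·t^3 - 240·t^2 + 48·t - 18. Usando j(t) = 480·t^3 - 240·t^2 + 48·t - 18 y sustituyendo t = 3, encontramos j = 10926.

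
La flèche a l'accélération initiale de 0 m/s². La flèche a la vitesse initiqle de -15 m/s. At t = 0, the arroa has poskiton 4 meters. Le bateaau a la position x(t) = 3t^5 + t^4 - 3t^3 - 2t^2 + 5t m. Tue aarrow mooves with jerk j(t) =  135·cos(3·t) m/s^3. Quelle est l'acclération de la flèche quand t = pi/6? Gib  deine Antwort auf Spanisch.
Necesitamos integrar nuestra ecuación de la sacudida j(t) = 135·cos(3·t) 1 vez. Integrando la sacudida y usando la condición inicial a(0) = 0, obtenemos a(t) = 45·sin(3·t). Usando a(t) = 45·sin(3·t) y sustituyendo t = pi/6, encontramos a = 45.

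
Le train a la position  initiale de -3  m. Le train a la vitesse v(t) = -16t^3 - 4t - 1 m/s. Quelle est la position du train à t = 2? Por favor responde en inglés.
Starting from velocity v(t) = -16·t^3 - 4·t - 1, we take 1 antiderivative. Integrating velocity and using the initial condition x(0) = -3, we get x(t) = -4·t^4 - 2·t^2 - t - 3. We have position x(t) = -4·t^4 - 2·t^2 - t - 3. Substituting t = 2: x(2) = -77.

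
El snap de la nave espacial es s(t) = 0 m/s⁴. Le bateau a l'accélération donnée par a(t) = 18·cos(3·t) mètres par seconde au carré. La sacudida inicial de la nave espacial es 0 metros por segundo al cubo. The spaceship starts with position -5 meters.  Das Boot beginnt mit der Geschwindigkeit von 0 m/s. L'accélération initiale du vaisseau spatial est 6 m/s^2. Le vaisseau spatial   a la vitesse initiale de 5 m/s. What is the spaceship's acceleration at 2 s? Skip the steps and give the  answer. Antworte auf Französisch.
a(2) = 6.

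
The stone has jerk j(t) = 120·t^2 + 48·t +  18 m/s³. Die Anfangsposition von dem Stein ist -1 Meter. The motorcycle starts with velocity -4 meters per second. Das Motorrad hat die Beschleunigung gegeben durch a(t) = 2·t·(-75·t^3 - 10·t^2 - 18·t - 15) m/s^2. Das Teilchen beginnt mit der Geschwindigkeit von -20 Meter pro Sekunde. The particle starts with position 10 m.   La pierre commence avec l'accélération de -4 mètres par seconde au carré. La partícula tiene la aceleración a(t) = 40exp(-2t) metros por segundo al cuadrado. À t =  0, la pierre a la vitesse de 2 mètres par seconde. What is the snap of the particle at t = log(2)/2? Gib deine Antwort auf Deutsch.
Wir müssen unsere Gleichung für die Beschleunigung a(t) = 40·exp(-2·t) 2-mal ableiten. Die Ableitung von der Beschleunigung ergibt den Ruck: j(t) = -80·exp(-2·t). Die Ableitung von dem Ruck ergibt den Snap: s(t) = 160·exp(-2·t). Wir haben den Snap s(t) = 160·exp(-2·t). Durch Einsetzen von t = log(2)/2: s(log(2)/2) = 80.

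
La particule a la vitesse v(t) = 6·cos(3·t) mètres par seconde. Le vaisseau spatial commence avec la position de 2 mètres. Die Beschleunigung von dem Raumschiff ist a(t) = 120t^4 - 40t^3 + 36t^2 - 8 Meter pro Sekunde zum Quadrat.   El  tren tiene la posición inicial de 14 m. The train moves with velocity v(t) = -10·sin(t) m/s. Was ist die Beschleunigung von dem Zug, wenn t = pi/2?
Ausgehend von der Geschwindigkeit v(t) = -10·sin(t), nehmen wir 1 Ableitung. Durch Ableiten von der Geschwindigkeit erhalten wir die Beschleunigung: a(t) = -10·cos(t). Aus der Gleichung für die Beschleunigung a(t) = -10·cos(t), setzen wir t = pi/2 ein und erhalten a = 0.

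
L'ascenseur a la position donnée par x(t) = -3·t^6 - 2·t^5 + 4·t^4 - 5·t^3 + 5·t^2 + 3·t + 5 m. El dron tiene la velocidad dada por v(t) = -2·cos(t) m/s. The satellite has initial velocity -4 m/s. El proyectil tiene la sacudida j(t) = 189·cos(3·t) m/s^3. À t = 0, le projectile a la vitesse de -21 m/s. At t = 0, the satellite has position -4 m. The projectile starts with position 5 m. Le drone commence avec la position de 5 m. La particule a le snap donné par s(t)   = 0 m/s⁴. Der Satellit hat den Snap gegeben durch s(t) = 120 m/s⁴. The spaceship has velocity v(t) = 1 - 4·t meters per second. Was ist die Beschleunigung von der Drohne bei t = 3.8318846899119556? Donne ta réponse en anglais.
To solve this, we need to take 1 derivative of our velocity equation v(t) = -2·cos(t). Taking d/dt of v(t), we find a(t) = 2·sin(t). From the given acceleration equation a(t) = 2·sin(t), we substitute t = 3.8318846899119556 to get a = -1.27352477384973.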